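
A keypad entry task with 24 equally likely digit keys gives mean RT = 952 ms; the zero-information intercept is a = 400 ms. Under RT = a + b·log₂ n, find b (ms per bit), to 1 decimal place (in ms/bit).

24 alternatives carry log₂ 24 = 4.5850 bits; the choice cost is 952 − 400 = 552 ms, so b = 552/4.5850 = 120.394 ms/bit.

120.4 ms/bit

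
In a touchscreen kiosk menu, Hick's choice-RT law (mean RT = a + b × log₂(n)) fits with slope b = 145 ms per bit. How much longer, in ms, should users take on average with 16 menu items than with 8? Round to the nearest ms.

Only the slope matters, since a is common to both: ΔRT = b·log₂(n₂/n₁).
log₂(16) − log₂(8) = log₂(16/8) = log₂(2) = 1.
ΔRT = 145 × 1.0000 = 145.000 ms.

145 ms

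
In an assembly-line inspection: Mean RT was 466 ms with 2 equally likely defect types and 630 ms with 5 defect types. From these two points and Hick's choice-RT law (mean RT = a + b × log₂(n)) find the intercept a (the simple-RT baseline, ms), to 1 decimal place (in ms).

341.9 ms

The slope on a log₂ axis is (630 − 466) / (2.3219 − 1) = 124.061 ms/bit.
Intercept: a = 466 − 124.061·log₂(2) = 341.939 ms.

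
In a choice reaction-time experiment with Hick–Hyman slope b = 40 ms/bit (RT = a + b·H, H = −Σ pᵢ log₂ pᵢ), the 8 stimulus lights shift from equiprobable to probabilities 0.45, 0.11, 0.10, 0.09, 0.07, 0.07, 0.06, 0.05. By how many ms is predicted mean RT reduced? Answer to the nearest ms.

The RT saving is b·ΔH. Equiprobable H₀ = log₂(8) = 3.0000 bits; with the given probabilities H = 2.5103 bits.
b·(H₀ − H) = 40 × (3.0000 − 2.5103) = 19.59 ms.

20 ms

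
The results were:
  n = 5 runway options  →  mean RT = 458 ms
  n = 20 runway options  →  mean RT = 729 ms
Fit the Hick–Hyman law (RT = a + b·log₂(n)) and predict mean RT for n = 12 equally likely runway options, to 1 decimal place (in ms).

629.1 ms

With log₂ n on the abscissa the relation is linear; from the two conditions:
  b = (729 − 458) / (log₂ 20 − log₂ 5) = 271 / (4.3219 − 2.3219) = 135.500 ms/bit
  a = 458 − 135.500 × 2.3219 = 143.379 ms
Then RT(12) = 143.379 + 135.500 × log₂ 12 = 143.379 + 135.500 × 3.5850 ≈ 629.141 ms.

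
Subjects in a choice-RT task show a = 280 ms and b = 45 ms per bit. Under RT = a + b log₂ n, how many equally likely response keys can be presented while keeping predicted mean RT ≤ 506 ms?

Set 280 + 45·log₂ n ≤ 506 → log₂ n ≤ (506 − 280)/45 = 5.0222.
So n ≤ 2^5.0222 = 32.497; the largest integer n is 32.

32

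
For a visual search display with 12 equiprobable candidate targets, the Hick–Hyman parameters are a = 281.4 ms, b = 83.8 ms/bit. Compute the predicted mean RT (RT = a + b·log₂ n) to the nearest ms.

log₂(12) = 3.5850 bits, so RT = 281.4 + 83.8 × 3.5850 ≈ 581.820 ms.

582 ms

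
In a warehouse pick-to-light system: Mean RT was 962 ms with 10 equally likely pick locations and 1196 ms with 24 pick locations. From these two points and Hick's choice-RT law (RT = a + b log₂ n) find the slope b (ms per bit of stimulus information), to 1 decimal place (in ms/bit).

185.3 ms/bit

The slope on a log₂ axis is (1196 − 962) / (4.5850 − 3.3219) = 185.268 ms/bit.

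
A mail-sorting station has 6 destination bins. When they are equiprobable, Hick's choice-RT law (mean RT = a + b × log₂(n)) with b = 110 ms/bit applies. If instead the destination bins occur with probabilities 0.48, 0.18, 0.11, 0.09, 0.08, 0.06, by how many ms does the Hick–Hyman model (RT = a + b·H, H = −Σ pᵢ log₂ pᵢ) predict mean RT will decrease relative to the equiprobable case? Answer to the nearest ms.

48 ms

The RT saving is b·ΔH. Equiprobable H₀ = log₂(6) = 2.5850 bits; with the given probabilities H = 2.1516 bits.
b·(H₀ − H) = 110 × (2.5850 − 2.1516) = 47.67 ms.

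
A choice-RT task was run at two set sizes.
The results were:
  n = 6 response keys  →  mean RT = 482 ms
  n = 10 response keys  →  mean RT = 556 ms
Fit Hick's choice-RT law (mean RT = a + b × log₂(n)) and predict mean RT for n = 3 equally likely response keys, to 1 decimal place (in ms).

381.6 ms

RT is linear in log₂ n, so two points fix the line:
  b = (556 − 482) / (log₂ 10 − log₂ 6) = 74 / (3.3219 − 2.5850) = 100.412 ms/bit
  a = 482 − 100.412 × 2.5850 = 222.439 ms
Then RT(3) = 222.439 + 100.412 × log₂ 3 = 222.439 + 100.412 × 1.5850 ≈ 381.588 ms.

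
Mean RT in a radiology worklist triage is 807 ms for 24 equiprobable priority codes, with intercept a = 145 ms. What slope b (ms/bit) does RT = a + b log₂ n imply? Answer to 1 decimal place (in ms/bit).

144.4 ms/bit

log₂(24) = 4.5850 bits.
b = (RT − a)/log₂ n = (807 − 145) / 4.5850 = 144.385 ms/bit.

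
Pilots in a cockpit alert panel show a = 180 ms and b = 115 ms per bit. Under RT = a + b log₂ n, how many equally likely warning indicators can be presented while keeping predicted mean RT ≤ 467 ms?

Set 180 + 115·log₂ n ≤ 467 → log₂ n ≤ (467 − 180)/115 = 2.4957.
So n ≤ 2^2.4957 = 5.640; the largest integer n is 5.

5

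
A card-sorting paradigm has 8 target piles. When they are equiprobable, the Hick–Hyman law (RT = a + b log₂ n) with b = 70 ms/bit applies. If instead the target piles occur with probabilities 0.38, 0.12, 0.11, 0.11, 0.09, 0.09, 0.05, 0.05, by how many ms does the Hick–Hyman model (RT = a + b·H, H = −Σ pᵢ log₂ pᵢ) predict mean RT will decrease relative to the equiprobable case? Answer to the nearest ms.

24 ms

Equiprobable entropy H₀ = log₂ 8 = 3.0000 bits.
Skewed entropy H = −Σ pᵢ log₂ pᵢ = 2.6556 bits.
ΔRT = b·(H₀ − H) = 70 × 0.3444 = 24.11 ms.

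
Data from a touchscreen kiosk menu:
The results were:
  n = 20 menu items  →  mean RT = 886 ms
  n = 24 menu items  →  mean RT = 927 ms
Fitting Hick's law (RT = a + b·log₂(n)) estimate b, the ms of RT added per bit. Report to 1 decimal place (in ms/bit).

155.9 ms/bit

Slope: b = (927 − 886) / (log₂ 24 − log₂ 20) = 41/0.2630 = 155.873 ms/bit.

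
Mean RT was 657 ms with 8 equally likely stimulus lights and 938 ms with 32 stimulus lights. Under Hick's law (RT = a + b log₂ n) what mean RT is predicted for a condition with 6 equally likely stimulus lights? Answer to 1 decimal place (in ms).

Fit slope and intercept:
  b = (938 − 657) / (log₂ 32 − log₂ 8) = 281 / (5 − 3) = 140.500 ms/bit
  a = 657 − 140.500 × 3 = 235.500 ms
Then RT(6) = 235.500 + 140.500 × log₂ 6 = 235.500 + 140.500 × 2.5850 ≈ 598.687 ms.

598.7 ms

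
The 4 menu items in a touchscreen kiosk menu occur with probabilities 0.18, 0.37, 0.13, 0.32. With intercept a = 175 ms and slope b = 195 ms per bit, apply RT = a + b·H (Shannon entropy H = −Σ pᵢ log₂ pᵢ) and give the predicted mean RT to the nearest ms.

543 ms

H = 0.18·log₂(1/0.18) + 0.37·log₂(1/0.37) + 0.13·log₂(1/0.13) + 0.32·log₂(1/0.32) = 1.8847 bits.
RT = 175 + 195 × 1.8847 = 542.52 ms.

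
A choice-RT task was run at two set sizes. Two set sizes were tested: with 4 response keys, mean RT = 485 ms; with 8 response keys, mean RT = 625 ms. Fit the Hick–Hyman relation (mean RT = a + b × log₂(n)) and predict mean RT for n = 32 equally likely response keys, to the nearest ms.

905 ms

With log₂ n on the abscissa the relation is linear; from the two conditions:
  b = (625 − 485) / (log₂ 8 − log₂ 4) = 140 / (3 − 2) = 140 ms/bit
  a = 485 − 140 × 2 = 205 ms
Then RT(32) = 205 + 140 × log₂ 32 = 205 + 140 × 5 ≈ 905.000 ms.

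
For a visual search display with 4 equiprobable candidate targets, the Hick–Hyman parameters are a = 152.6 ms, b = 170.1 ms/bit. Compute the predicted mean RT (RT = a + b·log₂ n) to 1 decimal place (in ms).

492.8 ms

log₂(4) = 2 bits, so RT = 152.6 + 170.1 × 2 ≈ 492.800 ms.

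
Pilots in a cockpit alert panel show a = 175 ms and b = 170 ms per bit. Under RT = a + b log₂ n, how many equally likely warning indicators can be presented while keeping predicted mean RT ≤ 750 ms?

Information budget: (750 − 175)/170 = 3.3824 bits, so n ≤ 2^3.3824 = 10.428 → at most 10.

10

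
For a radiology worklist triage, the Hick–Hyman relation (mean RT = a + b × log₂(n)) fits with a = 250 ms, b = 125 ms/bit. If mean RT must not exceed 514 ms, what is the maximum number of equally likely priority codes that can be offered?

4

Information budget: (514 − 250)/125 = 2.1120 bits, so n ≤ 2^2.1120 = 4.323 → at most 4.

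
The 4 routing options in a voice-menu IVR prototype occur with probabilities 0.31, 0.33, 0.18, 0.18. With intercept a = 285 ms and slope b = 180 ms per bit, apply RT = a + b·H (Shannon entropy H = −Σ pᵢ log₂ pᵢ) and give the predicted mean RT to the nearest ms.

H = 0.31·log₂(1/0.31) + 0.33·log₂(1/0.33) + 0.18·log₂(1/0.18) + 0.18·log₂(1/0.18) = 1.9422 bits.
RT = 285 + 180 × 1.9422 = 634.60 ms.

635 ms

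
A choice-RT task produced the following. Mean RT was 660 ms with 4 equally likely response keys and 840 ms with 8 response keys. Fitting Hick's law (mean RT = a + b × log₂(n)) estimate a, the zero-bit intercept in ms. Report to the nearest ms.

b = (RT₂ − RT₁)/(log₂ n₂ − log₂ n₁) = (840 − 660)/(3 − 2) = 180 ms/bit.
Intercept: a = 660 − 180·log₂(4) = 300.000 ms.

300 ms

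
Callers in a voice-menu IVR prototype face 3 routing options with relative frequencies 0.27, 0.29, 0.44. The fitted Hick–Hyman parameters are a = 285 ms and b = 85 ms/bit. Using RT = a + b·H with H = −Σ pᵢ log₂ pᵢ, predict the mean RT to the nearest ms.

417 ms

H = 0.27·log₂(1/0.27) + 0.29·log₂(1/0.29) + 0.44·log₂(1/0.44) = 1.5491 bits.
RT = 285 + 85 × 1.5491 = 416.67 ms.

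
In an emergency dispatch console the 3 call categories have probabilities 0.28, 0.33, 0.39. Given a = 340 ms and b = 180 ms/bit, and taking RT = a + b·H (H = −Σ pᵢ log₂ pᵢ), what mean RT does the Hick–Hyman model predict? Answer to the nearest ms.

623 ms

H = 0.28·log₂(1/0.28) + 0.33·log₂(1/0.33) + 0.39·log₂(1/0.39) = 1.5718 bits.
RT = 340 + 180 × 1.5718 = 622.93 ms.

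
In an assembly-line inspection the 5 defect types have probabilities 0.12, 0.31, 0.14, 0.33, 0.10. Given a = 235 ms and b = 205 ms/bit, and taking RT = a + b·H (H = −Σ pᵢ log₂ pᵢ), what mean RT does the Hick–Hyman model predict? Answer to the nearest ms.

675 ms

Entropy contributions −pᵢ log₂ pᵢ: 0.3671, 0.5238, 0.3971, 0.5278, 0.3322; sum H = 2.1480 bits.
RT = a + bH = 235 + 205·2.1480 = 675.34 ms.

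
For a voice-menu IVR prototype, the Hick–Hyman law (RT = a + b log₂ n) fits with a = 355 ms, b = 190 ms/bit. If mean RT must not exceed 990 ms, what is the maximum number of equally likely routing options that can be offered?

190·log₂ n ≤ 990 − 355 = 635, giving log₂ n ≤ 3.3421 and n ≤ 10.141. The largest whole number is 10.

10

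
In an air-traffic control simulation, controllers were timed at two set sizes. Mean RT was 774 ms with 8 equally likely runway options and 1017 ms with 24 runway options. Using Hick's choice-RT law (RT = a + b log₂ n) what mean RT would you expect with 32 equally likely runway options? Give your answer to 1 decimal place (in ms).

With log₂ n on the abscissa the relation is linear; from the two conditions:
  b = (1017 − 774) / (log₂ 24 − log₂ 8) = 243 / (4.5850 − 3) = 153.316 ms/bit
  a = 774 − 153.316 × 3 = 314.052 ms
Then RT(32) = 314.052 + 153.316 × log₂ 32 = 314.052 + 153.316 × 5 ≈ 1080.632 ms.

1080.6 ms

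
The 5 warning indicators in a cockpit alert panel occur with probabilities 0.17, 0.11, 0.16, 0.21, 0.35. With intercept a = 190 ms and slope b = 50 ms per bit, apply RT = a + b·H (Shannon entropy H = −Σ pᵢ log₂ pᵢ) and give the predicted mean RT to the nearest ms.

Entropy contributions −pᵢ log₂ pᵢ: 0.4346, 0.3503, 0.4230, 0.4728, 0.5301; sum H = 2.2108 bits.
RT = a + bH = 190 + 50·2.2108 = 300.54 ms.

301 ms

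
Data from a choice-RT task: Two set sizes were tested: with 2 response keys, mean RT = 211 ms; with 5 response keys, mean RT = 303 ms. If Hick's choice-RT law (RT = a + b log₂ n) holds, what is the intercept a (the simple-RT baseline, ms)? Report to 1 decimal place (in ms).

141.4 ms

b = (RT₂ − RT₁)/(log₂ n₂ − log₂ n₁) = (303 − 211)/(2.3219 − 1) = 69.595 ms/bit.
a = RT₁ − b·log₂ n₁ = 211 − 69.595 × 1 = 141.405 ms.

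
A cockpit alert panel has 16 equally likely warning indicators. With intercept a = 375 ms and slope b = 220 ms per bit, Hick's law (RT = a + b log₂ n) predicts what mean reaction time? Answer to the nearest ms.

log₂(16) = 4 bits, so RT = 375 + 220 × 4 ≈ 1255.000 ms.

1255 ms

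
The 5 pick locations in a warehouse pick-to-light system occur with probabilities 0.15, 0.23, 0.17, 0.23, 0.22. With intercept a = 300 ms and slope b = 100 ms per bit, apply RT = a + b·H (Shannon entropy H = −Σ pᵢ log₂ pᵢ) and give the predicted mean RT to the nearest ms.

H = 0.15·log₂(1/0.15) + 0.23·log₂(1/0.23) + 0.17·log₂(1/0.17) + 0.23·log₂(1/0.23) + 0.22·log₂(1/0.22) = 2.3010 bits.
RT = 300 + 100 × 2.3010 = 530.10 ms.

530 ms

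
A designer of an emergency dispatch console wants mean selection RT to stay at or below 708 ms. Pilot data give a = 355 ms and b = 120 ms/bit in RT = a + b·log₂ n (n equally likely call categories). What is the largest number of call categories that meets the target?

7

Information budget: (708 − 355)/120 = 2.9417 bits, so n ≤ 2^2.9417 = 7.683 → at most 7.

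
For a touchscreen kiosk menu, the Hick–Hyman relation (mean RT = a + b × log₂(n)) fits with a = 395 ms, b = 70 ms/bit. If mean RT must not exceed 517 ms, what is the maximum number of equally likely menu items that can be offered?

70·log₂ n ≤ 517 − 395 = 122, giving log₂ n ≤ 1.7429 and n ≤ 3.347. The largest whole number is 3.

3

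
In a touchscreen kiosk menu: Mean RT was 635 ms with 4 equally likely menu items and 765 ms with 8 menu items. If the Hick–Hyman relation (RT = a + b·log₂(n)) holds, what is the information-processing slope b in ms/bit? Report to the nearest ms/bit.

b = (RT₂ − RT₁)/(log₂ n₂ − log₂ n₁) = (765 − 635)/(3 − 2) = 130 ms/bit.

130 ms/bit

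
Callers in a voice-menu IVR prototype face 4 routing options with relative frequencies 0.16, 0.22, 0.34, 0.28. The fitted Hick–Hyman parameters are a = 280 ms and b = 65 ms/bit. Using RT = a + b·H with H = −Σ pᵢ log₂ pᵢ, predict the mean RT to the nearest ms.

407 ms

Entropy contributions −pᵢ log₂ pᵢ: 0.4230, 0.4806, 0.5292, 0.5142; sum H = 1.9470 bits.
RT = a + bH = 280 + 65·1.9470 = 406.55 ms.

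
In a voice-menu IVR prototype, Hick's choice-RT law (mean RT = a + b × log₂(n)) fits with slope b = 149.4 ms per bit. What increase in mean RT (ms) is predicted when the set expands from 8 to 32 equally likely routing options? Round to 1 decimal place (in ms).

ΔRT = (a + b log₂ n₂) − (a + b log₂ n₁) = b·(log₂ n₂ − log₂ n₁).
log₂(32) − log₂(8) = log₂(32/8) = log₂(4) = 2.
ΔRT = 149.4 × 2.0000 = 298.800 ms.

298.8 ms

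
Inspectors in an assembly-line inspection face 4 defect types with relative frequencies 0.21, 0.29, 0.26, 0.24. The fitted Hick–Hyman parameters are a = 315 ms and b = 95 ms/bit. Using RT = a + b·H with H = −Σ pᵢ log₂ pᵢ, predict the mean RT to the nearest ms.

504 ms

H = 0.21·log₂(1/0.21) + 0.29·log₂(1/0.29) + 0.26·log₂(1/0.26) + 0.24·log₂(1/0.24) = 1.9901 bits.
RT = 315 + 95 × 1.9901 = 504.06 ms.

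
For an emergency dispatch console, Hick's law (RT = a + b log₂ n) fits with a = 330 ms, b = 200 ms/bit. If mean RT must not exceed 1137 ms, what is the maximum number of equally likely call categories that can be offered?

16

Information budget: (1137 − 330)/200 = 4.0350 bits, so n ≤ 2^4.0350 = 16.393 → at most 16.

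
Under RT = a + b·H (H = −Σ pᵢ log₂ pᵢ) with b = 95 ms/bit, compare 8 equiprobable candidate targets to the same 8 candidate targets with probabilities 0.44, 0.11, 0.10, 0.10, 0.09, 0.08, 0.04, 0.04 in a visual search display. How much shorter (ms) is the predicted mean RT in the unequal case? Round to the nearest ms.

46 ms

The RT saving is b·ΔH. Equiprobable H₀ = log₂(8) = 3.0000 bits; with the given probabilities H = 2.5115 bits.
b·(H₀ − H) = 95 × (3.0000 − 2.5115) = 46.41 ms.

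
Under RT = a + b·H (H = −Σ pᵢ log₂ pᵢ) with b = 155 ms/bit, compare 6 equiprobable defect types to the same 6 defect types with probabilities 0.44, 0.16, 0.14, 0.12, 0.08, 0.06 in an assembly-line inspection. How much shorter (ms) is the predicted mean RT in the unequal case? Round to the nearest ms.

53 ms

The RT saving is b·ΔH. Equiprobable H₀ = log₂(6) = 2.5850 bits; with the given probabilities H = 2.2434 bits.
b·(H₀ − H) = 155 × (2.5850 − 2.2434) = 52.94 ms.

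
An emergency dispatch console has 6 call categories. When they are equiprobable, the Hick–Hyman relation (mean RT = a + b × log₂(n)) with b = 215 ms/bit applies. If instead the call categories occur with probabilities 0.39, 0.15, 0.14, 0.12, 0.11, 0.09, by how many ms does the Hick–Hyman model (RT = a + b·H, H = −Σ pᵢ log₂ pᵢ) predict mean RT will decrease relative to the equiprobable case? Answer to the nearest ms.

Equiprobable entropy H₀ = log₂ 6 = 2.5850 bits.
Skewed entropy H = −Σ pᵢ log₂ pᵢ = 2.3675 bits.
ΔRT = b·(H₀ − H) = 215 × 0.2175 = 46.76 ms.

47 ms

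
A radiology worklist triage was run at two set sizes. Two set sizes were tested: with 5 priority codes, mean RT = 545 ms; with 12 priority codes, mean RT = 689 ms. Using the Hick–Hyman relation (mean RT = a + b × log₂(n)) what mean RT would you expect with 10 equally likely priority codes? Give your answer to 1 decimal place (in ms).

659.0 ms

Solve the two-equation system in a and b:
  b = (689 − 545) / (log₂ 12 − log₂ 5) = 144 / (3.5850 − 2.3219) = 114.011 ms/bit
  a = 545 − 114.011 × 2.3219 = 280.274 ms
Then RT(10) = 280.274 + 114.011 × log₂ 10 = 280.274 + 114.011 × 3.3219 ≈ 659.011 ms.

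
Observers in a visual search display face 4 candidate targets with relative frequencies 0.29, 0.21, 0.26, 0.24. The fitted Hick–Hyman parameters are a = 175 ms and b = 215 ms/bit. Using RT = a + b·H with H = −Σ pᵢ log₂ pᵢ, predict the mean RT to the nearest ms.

603 ms

Entropy contributions −pᵢ log₂ pᵢ: 0.5179, 0.4728, 0.5053, 0.4941; sum H = 1.9901 bits.
RT = a + bH = 175 + 215·1.9901 = 602.88 ms.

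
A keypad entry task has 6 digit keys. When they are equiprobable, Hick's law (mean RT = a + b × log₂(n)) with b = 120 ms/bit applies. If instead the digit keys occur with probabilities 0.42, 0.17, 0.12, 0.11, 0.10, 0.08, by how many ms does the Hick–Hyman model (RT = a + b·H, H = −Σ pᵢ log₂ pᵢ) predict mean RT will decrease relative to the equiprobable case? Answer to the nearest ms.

34 ms

The RT saving is b·ΔH. Equiprobable H₀ = log₂(6) = 2.5850 bits; with the given probabilities H = 2.3013 bits.
b·(H₀ − H) = 120 × (2.5850 − 2.3013) = 34.04 ms.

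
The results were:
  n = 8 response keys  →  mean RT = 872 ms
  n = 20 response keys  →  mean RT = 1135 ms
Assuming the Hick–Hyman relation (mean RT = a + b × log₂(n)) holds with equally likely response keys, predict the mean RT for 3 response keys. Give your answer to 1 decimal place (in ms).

590.5 ms

Solve the two-equation system in a and b:
  b = (1135 − 872) / (log₂ 20 − log₂ 8) = 263 / (4.3219 − 3) = 198.952 ms/bit
  a = 872 − 198.952 × 3 = 275.145 ms
Then RT(3) = 275.145 + 198.952 × log₂ 3 = 275.145 + 198.952 × 1.5850 ≈ 590.476 ms.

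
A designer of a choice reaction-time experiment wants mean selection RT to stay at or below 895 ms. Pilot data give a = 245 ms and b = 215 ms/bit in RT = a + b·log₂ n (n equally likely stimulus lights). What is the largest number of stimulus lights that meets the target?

Set 245 + 215·log₂ n ≤ 895 → log₂ n ≤ (895 − 245)/215 = 3.0233.
So n ≤ 2^3.0233 = 8.130; the largest integer n is 8.

8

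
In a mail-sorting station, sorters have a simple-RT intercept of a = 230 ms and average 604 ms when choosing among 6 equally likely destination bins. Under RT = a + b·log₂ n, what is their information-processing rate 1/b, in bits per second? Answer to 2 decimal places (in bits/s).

b = (604 − 230)/log₂ 6 = 374/2.5850 = 144.683 ms per bit = 0.14468 s/bit; the reciprocal is 6.912 bits/s.

6.91 bits/s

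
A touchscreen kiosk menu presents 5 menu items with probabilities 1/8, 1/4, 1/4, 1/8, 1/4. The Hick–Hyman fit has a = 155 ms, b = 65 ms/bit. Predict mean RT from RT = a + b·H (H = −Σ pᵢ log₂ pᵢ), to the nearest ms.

H = −Σ pᵢ log₂ pᵢ = 0.125·3 + 0.25·2 + 0.25·2 + 0.125·3 + 0.25·2 = 2.250 bits.
RT = 155 + 65 × 2.250 = 301.25 ms.

301 ms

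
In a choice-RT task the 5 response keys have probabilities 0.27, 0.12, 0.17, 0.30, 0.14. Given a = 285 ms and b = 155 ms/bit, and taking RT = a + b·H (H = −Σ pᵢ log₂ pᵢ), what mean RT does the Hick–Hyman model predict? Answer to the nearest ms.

631 ms

H = 0.27·log₂(1/0.27) + 0.12·log₂(1/0.12) + 0.17·log₂(1/0.17) + 0.30·log₂(1/0.30) + 0.14·log₂(1/0.14) = 2.2299 bits.
RT = 285 + 155 × 2.2299 = 630.63 ms.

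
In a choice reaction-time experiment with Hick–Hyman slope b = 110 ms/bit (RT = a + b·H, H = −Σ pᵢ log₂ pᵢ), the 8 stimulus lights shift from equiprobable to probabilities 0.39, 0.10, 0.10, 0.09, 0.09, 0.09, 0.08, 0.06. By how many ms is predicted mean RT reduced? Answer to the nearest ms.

Equiprobable entropy H₀ = log₂ 8 = 3.0000 bits.
Skewed entropy H = −Σ pᵢ log₂ pᵢ = 2.6672 bits.
ΔRT = b·(H₀ − H) = 110 × 0.3328 = 36.61 ms.

37 ms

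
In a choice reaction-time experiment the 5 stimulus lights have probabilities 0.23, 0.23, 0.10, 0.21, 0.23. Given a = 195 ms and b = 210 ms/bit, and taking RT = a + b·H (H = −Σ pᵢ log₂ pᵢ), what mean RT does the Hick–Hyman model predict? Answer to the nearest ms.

Entropy contributions −pᵢ log₂ pᵢ: 0.4877, 0.4877, 0.3322, 0.4728, 0.4877; sum H = 2.2680 bits.
RT = a + bH = 195 + 210·2.2680 = 671.28 ms.

671 ms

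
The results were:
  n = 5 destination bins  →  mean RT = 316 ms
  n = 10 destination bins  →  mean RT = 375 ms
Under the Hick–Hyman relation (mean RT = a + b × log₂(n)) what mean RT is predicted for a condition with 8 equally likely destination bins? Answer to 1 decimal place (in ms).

356.0 ms

Solve the two-equation system in a and b:
  b = (375 − 316) / (log₂ 10 − log₂ 5) = 59 / (3.3219 − 2.3219) = 59.000 ms/bit
  a = 316 − 59.000 × 2.3219 = 179.006 ms
Then RT(8) = 179.006 + 59.000 × log₂ 8 = 179.006 + 59.000 × 3 ≈ 356.006 ms.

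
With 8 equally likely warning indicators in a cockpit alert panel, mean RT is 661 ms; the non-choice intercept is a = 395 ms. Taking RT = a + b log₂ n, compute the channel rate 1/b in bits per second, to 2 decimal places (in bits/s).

11.28 bits/s

b = (661 − 395)/log₂ 8 = 266/3 = 88.667 ms per bit = 0.08867 s/bit; the reciprocal is 11.278 bits/s.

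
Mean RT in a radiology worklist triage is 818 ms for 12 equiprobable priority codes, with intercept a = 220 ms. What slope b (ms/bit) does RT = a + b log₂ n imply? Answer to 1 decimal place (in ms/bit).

b = (818 − 220) / log₂(12) = 598 / 3.5850 = 166.808 ms/bit.

166.8 ms/bit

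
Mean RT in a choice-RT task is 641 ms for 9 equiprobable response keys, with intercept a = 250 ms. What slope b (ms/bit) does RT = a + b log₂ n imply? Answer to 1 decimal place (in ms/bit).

9 alternatives carry log₂ 9 = 3.1699 bits; the choice cost is 641 − 250 = 391 ms, so b = 391/3.1699 = 123.347 ms/bit.

123.3 ms/bit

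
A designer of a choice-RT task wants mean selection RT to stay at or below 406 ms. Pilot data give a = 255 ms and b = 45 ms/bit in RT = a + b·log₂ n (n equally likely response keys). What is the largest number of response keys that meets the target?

10

45·log₂ n ≤ 406 − 255 = 151, giving log₂ n ≤ 3.3556 and n ≤ 10.236. The largest whole number is 10.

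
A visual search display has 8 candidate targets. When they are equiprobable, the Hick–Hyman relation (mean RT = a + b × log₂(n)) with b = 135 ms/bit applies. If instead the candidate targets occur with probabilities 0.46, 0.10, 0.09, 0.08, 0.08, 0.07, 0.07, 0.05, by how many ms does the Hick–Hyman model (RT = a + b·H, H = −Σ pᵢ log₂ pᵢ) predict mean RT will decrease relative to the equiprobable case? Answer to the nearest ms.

The RT saving is b·ΔH. Equiprobable H₀ = log₂(8) = 3.0000 bits; with the given probabilities H = 2.4964 bits.
b·(H₀ − H) = 135 × (3.0000 − 2.4964) = 67.99 ms.

68 ms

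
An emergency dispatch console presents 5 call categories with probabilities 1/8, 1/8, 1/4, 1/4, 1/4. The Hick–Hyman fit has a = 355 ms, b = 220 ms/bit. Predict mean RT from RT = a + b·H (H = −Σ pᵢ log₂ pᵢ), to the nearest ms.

850 ms

Each term −pᵢ log₂ pᵢ: 0.125·3 + 0.125·3 + 0.25·2 + 0.25·2 + 0.25·2; summed, H = 2.250 bits.
Mean RT = a + bH = 355 + 220·2.250 = 850.00 ms.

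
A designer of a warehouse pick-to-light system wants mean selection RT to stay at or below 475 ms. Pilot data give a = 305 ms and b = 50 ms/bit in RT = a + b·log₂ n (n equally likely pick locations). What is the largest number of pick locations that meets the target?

Information budget: (475 − 305)/50 = 3.4000 bits, so n ≤ 2^3.4000 = 10.556 → at most 10.

10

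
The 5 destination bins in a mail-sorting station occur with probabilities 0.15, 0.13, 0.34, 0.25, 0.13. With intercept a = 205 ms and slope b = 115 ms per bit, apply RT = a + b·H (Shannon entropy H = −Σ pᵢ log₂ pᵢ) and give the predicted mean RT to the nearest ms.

459 ms

H = 0.15·log₂(1/0.15) + 0.13·log₂(1/0.13) + 0.34·log₂(1/0.34) + 0.25·log₂(1/0.25) + 0.13·log₂(1/0.13) = 2.2050 bits.
RT = 205 + 115 × 2.2050 = 458.58 ms.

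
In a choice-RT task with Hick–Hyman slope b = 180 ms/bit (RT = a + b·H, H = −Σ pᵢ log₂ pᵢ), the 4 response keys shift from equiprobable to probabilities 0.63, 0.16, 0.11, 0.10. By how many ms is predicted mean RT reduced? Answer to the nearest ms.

Equiprobable entropy H₀ = log₂ 4 = 2.0000 bits.
Skewed entropy H = −Σ pᵢ log₂ pᵢ = 1.5254 bits.
ΔRT = b·(H₀ − H) = 180 × 0.4746 = 85.42 ms.

85 ms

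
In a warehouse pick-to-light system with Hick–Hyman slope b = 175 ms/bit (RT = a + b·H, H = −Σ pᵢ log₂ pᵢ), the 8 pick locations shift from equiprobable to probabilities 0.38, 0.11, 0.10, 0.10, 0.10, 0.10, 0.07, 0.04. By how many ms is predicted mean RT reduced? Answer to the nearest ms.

The RT saving is b·ΔH. Equiprobable H₀ = log₂(8) = 3.0000 bits; with the given probabilities H = 2.6638 bits.
b·(H₀ − H) = 175 × (3.0000 − 2.6638) = 58.83 ms.

59 ms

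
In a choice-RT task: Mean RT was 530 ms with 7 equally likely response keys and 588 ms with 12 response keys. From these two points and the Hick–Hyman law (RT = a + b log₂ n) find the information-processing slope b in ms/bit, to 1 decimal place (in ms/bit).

b = (RT₂ − RT₁)/(log₂ n₂ − log₂ n₁) = (588 − 530)/(3.5850 − 2.8074) = 74.588 ms/bit.

74.6 ms/bit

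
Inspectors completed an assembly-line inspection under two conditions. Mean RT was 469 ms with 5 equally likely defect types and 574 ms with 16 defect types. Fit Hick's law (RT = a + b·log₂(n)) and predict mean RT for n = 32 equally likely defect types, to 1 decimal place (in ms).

Fit slope and intercept:
  b = (574 − 469) / (log₂ 16 − log₂ 5) = 105 / (4 − 2.3219) = 62.572 ms/bit
  a = 469 − 62.572 × 2.3219 = 323.713 ms
Then RT(32) = 323.713 + 62.572 × log₂ 32 = 323.713 + 62.572 × 5 ≈ 636.572 ms.

636.6 ms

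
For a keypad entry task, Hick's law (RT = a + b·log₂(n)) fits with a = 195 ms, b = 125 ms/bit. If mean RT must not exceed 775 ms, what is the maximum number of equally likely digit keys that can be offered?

125·log₂ n ≤ 775 − 195 = 580, giving log₂ n ≤ 4.6400 and n ≤ 24.933. The largest whole number is 24.

24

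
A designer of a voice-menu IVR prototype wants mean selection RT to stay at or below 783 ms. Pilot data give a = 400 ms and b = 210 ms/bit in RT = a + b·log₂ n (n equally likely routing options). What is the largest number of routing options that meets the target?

3

Set 400 + 210·log₂ n ≤ 783 → log₂ n ≤ (783 − 400)/210 = 1.8238.
So n ≤ 2^1.8238 = 3.540; the largest integer n is 3.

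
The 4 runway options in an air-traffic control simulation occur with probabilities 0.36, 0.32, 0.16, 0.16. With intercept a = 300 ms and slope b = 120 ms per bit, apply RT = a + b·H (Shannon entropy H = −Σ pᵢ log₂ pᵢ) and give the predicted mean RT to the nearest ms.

528 ms

H = 0.36·log₂(1/0.36) + 0.32·log₂(1/0.32) + 0.16·log₂(1/0.16) + 0.16·log₂(1/0.16) = 1.9027 bits.
RT = 300 + 120 × 1.9027 = 528.32 ms.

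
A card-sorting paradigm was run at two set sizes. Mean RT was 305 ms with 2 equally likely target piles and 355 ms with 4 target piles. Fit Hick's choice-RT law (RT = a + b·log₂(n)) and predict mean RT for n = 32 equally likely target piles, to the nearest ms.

RT is linear in log₂ n, so two points fix the line:
  b = (355 − 305) / (log₂ 4 − log₂ 2) = 50 / (2 − 1) = 50 ms/bit
  a = 305 − 50 × 1 = 255 ms
Then RT(32) = 255 + 50 × log₂ 32 = 255 + 50 × 5 ≈ 505.000 ms.

505 ms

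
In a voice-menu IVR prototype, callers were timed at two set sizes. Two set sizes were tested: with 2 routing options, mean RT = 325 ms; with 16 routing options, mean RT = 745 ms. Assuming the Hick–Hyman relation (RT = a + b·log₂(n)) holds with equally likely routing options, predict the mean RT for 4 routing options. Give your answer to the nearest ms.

465 ms

With log₂ n on the abscissa the relation is linear; from the two conditions:
  b = (745 − 325) / (log₂ 16 − log₂ 2) = 420 / (4 − 1) = 140 ms/bit
  a = 325 − 140 × 1 = 185 ms
Then RT(4) = 185 + 140 × log₂ 4 = 185 + 140 × 2 ≈ 465.000 ms.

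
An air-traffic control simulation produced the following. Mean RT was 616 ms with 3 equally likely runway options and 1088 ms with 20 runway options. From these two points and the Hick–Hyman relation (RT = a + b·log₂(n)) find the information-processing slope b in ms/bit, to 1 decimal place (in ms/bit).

172.5 ms/bit

b = (RT₂ − RT₁)/(log₂ n₂ − log₂ n₁) = (1088 − 616)/(4.3219 − 1.5850) = 172.454 ms/bit.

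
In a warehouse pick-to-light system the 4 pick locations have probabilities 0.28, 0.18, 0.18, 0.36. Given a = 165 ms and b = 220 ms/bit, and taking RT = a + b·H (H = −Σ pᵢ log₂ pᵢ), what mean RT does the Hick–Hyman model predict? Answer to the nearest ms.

Entropy contributions −pᵢ log₂ pᵢ: 0.5142, 0.4453, 0.4453, 0.5306; sum H = 1.9355 bits.
RT = a + bH = 165 + 220·1.9355 = 590.80 ms.

591 ms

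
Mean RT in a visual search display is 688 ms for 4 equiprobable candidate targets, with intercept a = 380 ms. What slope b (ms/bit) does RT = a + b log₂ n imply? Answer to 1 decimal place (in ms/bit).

154.0 ms/bit

log₂(4) = 2 bits.
b = (RT − a)/log₂ n = (688 − 380) / 2 = 154.000 ms/bit.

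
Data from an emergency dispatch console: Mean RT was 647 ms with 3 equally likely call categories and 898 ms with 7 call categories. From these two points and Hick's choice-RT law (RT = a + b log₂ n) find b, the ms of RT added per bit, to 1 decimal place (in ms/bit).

205.3 ms/bit

b = (RT₂ − RT₁)/(log₂ n₂ − log₂ n₁) = (898 − 647)/(2.8074 − 1.5850) = 205.335 ms/bit.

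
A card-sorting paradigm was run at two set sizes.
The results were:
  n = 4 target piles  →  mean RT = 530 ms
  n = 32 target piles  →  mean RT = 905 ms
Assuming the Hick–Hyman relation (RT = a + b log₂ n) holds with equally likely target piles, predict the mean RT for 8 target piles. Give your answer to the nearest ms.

655 ms

With log₂ n on the abscissa the relation is linear; from the two conditions:
  b = (905 − 530) / (log₂ 32 − log₂ 4) = 375 / (5 − 2) = 125 ms/bit
  a = 530 − 125 × 2 = 280 ms
Then RT(8) = 280 + 125 × log₂ 8 = 280 + 125 × 3 ≈ 655.000 ms.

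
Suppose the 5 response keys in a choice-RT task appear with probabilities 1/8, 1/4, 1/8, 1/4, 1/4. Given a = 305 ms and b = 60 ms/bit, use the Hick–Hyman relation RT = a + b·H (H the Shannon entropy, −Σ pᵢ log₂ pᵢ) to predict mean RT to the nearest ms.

440 ms

Each term −pᵢ log₂ pᵢ: 0.125·3 + 0.25·2 + 0.125·3 + 0.25·2 + 0.25·2; summed, H = 2.250 bits.
Mean RT = a + bH = 305 + 60·2.250 = 440.00 ms.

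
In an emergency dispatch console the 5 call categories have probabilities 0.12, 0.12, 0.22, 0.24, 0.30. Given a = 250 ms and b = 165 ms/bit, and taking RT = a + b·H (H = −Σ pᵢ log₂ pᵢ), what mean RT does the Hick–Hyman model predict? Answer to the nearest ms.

Entropy contributions −pᵢ log₂ pᵢ: 0.3671, 0.3671, 0.4806, 0.4941, 0.5211; sum H = 2.2299 bits.
RT = a + bH = 250 + 165·2.2299 = 617.94 ms.

618 ms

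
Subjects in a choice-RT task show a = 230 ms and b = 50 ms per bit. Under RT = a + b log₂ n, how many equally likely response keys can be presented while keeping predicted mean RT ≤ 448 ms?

50·log₂ n ≤ 448 − 230 = 218, giving log₂ n ≤ 4.3600 and n ≤ 20.535. The largest whole number is 20.

20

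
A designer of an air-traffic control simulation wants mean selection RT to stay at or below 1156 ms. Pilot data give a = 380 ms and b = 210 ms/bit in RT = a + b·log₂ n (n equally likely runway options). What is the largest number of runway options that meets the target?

12

210·log₂ n ≤ 1156 − 380 = 776, giving log₂ n ≤ 3.6952 and n ≤ 12.953. The largest whole number is 12.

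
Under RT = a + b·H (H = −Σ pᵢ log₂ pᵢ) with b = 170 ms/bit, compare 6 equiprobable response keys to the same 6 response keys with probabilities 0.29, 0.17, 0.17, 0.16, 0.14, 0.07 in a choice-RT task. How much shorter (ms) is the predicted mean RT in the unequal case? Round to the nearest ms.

Equiprobable entropy H₀ = log₂ 6 = 2.5850 bits.
Skewed entropy H = −Σ pᵢ log₂ pᵢ = 2.4758 bits.
ΔRT = b·(H₀ − H) = 170 × 0.1092 = 18.56 ms.

19 ms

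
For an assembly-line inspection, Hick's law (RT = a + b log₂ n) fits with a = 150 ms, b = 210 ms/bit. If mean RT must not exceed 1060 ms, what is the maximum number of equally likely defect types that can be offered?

Information budget: (1060 − 150)/210 = 4.3333 bits, so n ≤ 2^4.3333 = 20.159 → at most 20.

20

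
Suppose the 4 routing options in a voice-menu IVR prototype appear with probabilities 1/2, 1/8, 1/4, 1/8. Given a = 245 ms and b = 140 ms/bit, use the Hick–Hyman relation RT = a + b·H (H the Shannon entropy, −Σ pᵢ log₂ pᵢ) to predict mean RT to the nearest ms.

H = −Σ pᵢ log₂ pᵢ = 0.5·1 + 0.125·3 + 0.25·2 + 0.125·3 = 1.750 bits.
RT = 245 + 140 × 1.750 = 490.00 ms.

490 ms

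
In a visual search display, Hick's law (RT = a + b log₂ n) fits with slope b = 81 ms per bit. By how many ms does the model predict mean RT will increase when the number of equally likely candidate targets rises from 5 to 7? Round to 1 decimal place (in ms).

39.3 ms

The intercept a cancels: ΔRT = b·(log₂ n₂ − log₂ n₁) = b·log₂(n₂/n₁).
log₂(7) − log₂(5) = 2.8074 − 2.3219 = 0.4854.
ΔRT = 81 × 0.4854 = 39.320 ms.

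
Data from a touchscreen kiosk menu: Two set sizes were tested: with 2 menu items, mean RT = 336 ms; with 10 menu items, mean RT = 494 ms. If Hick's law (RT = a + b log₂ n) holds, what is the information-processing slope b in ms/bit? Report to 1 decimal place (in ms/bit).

68.0 ms/bit

The slope on a log₂ axis is (494 − 336) / (3.3219 − 1) = 68.047 ms/bit.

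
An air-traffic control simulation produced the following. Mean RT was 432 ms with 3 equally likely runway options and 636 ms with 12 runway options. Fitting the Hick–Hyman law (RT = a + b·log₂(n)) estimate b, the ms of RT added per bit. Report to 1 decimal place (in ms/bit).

102.0 ms/bit

b = (RT₂ − RT₁)/(log₂ n₂ − log₂ n₁) = (636 − 432)/(3.5850 − 1.5850) = 102.000 ms/bit.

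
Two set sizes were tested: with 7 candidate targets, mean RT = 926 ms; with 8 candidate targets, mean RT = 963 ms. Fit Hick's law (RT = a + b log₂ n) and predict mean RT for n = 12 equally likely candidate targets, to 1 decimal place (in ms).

1075.3 ms

RT is linear in log₂ n, so two points fix the line:
  b = (963 − 926) / (log₂ 8 − log₂ 7) = 37 / (3 − 2.8074) = 192.063 ms/bit
  a = 926 − 192.063 × 2.8074 = 386.811 ms
Then RT(12) = 386.811 + 192.063 × log₂ 12 = 386.811 + 192.063 × 3.5850 ≈ 1075.350 ms.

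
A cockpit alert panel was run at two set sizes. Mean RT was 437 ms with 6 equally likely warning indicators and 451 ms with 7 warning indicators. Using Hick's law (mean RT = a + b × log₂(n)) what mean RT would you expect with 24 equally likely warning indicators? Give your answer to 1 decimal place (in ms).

RT is linear in log₂ n, so two points fix the line:
  b = (451 − 437) / (log₂ 7 − log₂ 6) = 14 / (2.8074 − 2.5850) = 62.952 ms/bit
  a = 437 − 62.952 × 2.5850 = 274.272 ms
Then RT(24) = 274.272 + 62.952 × log₂ 24 = 274.272 + 62.952 × 4.5850 ≈ 562.904 ms.

562.9 ms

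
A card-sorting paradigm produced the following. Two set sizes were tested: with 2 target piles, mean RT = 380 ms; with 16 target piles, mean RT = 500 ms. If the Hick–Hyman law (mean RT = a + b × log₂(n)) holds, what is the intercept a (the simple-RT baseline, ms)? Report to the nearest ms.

Slope: b = (500 − 380) / (log₂ 16 − log₂ 2) = 120/3.0000 = 40 ms/bit.
a = RT₁ − b·log₂ n₁ = 380 − 40 × 1 = 340.000 ms.

340 ms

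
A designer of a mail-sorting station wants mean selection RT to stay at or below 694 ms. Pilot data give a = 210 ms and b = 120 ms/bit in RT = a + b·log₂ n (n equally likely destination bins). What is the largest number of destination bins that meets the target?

16

Set 210 + 120·log₂ n ≤ 694 → log₂ n ≤ (694 − 210)/120 = 4.0333.
So n ≤ 2^4.0333 = 16.374; the largest integer n is 16.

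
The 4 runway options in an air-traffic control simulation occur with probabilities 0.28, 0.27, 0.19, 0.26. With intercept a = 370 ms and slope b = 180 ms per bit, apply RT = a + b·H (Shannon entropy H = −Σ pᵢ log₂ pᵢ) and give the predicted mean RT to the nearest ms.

727 ms

H = 0.28·log₂(1/0.28) + 0.27·log₂(1/0.27) + 0.19·log₂(1/0.19) + 0.26·log₂(1/0.26) = 1.9848 bits.
RT = 370 + 180 × 1.9848 = 727.26 ms.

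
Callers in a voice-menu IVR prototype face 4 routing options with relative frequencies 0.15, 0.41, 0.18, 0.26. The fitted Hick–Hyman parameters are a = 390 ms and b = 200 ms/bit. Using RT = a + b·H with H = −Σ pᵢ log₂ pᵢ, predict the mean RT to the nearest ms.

H = 0.15·log₂(1/0.15) + 0.41·log₂(1/0.41) + 0.18·log₂(1/0.18) + 0.26·log₂(1/0.26) = 1.8885 bits.
RT = 390 + 200 × 1.8885 = 767.71 ms.

768 ms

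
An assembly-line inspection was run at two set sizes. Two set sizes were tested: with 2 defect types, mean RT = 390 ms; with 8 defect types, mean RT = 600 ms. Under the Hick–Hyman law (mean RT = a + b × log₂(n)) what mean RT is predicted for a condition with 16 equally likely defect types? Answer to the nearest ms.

705 ms

Fit slope and intercept:
  b = (600 − 390) / (log₂ 8 − log₂ 2) = 210 / (3 − 1) = 105 ms/bit
  a = 390 − 105 × 1 = 285 ms
Then RT(16) = 285 + 105 × log₂ 16 = 285 + 105 × 4 ≈ 705.000 ms.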